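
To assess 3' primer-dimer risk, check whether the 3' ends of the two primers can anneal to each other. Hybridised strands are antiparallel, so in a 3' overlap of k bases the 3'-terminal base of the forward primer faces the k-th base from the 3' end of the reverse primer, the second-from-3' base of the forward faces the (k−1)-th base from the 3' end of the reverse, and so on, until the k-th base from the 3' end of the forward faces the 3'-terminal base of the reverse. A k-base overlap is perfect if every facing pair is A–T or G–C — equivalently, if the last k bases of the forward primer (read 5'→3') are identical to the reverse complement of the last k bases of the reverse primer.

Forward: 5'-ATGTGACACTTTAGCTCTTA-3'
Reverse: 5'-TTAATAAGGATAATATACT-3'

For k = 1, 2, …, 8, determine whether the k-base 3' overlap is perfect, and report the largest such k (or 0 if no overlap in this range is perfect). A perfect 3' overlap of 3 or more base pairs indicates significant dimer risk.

Longest perfect overlap: 1 complementary base pair; below the dimer-risk threshold (threshold 3).

Last 8 bases (5'→3') — forward …AGCTCTTA, reverse …AATATACT.
Reverse complement of the reverse primer's last 8 bases: AGTATATT; its first k bases are the reverse complement of the reverse primer's last k bases, so a perfect k-base overlap needs the forward primer's last k bases to equal them.
Comparing (forward last k vs required): k=1: A vs A ✓; k=2: TA vs AG ✗; k=3: TTA vs AGT ✗; k=4: CTTA vs AGTA ✗; k=5: TCTTA vs AGTAT ✗; k=6: CTCTTA vs AGTATA ✗; k=7: GCTCTTA vs AGTATAT ✗; k=8: AGCTCTTA vs AGTATATT ✗.
Only k = 1 is perfect, so the longest perfect 3' overlap is 1.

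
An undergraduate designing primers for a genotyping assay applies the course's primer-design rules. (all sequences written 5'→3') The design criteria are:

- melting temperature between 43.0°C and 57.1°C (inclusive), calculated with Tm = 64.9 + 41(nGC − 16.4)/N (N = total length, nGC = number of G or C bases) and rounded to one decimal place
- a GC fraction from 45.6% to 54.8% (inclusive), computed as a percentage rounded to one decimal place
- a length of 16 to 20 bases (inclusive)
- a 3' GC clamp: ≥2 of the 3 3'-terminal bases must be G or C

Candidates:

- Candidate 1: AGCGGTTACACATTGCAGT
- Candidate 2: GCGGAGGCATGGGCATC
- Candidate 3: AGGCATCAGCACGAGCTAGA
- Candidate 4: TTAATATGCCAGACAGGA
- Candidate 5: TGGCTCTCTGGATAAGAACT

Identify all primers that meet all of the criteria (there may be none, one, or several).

Candidate 1 (19 nt, A=5 T=5 G=5 C=4): Tm = 64.9 + 41·(9 − 16.4)/19 = 48.9°C ✓; GC 9/19 = 47.4% ✓; length 19 ✓; 3' end AGT has 1 G/C, need ≥2 ✗ — fails.
Candidate 2 (17 nt, A=3 T=2 G=8 C=4): Tm = 64.9 + 41·(12 − 16.4)/17 = 54.3°C ✓; GC 12/17 = 70.6%, outside 45.6–54.8% ✗; length 17 ✓; 3' end ATC has 1 G/C, need ≥2 ✗ — fails.
Candidate 3 (20 nt, A=7 T=2 G=6 C=5): Tm = 64.9 + 41·(11 − 16.4)/20 = 53.8°C ✓; GC 11/20 = 55.0%, outside 45.6–54.8% ✗; length 20 ✓; 3' end AGA has 1 G/C, need ≥2 ✗ — fails.
Candidate 4 (18 nt, A=7 T=4 G=4 C=3): Tm = 64.9 + 41·(7 − 16.4)/18 = 43.5°C ✓; GC 7/18 = 38.9%, outside 45.6–54.8% ✗; length 18 ✓; 3' end GGA has 2 G/C ✓ — fails.
Candidate 5 (20 nt, A=5 T=6 G=5 C=4): Tm = 64.9 + 41·(9 − 16.4)/20 = 49.7°C ✓; GC 9/20 = 45.0%, outside 45.6–54.8% ✗; length 20 ✓; 3' end ACT has 1 G/C, need ≥2 ✗ — fails.

None of the candidates satisfy all criteria.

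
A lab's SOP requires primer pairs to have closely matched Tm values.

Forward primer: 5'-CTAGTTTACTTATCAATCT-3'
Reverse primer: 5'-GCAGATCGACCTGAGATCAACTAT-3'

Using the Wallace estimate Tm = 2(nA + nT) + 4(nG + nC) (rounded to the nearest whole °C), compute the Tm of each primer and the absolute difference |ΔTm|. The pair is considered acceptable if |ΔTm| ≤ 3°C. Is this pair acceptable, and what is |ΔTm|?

|ΔTm| = 22°C; the pair is not acceptable.

Forward: A=5 T=9 G=1 C=4 → Tm = 2·14 + 4·5 = 48°C.
Reverse: A=8 T=5 G=5 C=6 → Tm = 2·13 + 4·11 = 70°C.
|ΔTm| = |48 − 70| = 22°C, > 3°C.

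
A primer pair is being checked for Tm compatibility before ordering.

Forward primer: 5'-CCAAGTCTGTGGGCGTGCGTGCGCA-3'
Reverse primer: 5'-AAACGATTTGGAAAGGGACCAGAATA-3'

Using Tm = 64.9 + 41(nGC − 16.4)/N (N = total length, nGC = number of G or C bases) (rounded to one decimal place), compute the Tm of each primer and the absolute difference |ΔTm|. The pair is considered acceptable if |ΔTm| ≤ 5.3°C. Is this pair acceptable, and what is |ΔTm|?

|ΔTm| = 11.1°C; the pair is not acceptable.

Forward: G+C = 17, N = 25 → Tm = 64.9 + 41·(17 − 16.4)/25 = 65.9°C.
Reverse: G+C = 10, N = 26 → Tm = 64.9 + 41·(10 − 16.4)/26 = 54.8°C.
|ΔTm| = |65.9 − 54.8| = 11.1°C, > 5.3°C.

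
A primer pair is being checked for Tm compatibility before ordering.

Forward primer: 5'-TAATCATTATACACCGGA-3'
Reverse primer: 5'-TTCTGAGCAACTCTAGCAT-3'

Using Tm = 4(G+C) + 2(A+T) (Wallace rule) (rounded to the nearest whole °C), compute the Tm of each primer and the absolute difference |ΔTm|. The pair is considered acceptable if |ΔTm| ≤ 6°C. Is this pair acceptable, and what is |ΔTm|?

|ΔTm| = 6°C; the pair is acceptable.

Forward: A=7 T=5 G=2 C=4 → Tm = 2·12 + 4·6 = 48°C.
Reverse: A=5 T=6 G=3 C=5 → Tm = 2·11 + 4·8 = 54°C.
|ΔTm| = |48 − 54| = 6°C, ≤ 6°C.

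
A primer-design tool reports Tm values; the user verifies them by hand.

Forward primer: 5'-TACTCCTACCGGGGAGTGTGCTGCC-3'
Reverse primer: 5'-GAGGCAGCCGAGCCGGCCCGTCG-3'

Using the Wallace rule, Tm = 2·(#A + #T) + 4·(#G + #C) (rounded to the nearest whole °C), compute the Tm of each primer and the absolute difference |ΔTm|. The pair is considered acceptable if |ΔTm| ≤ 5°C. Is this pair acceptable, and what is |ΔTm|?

|ΔTm| = 2°C; the pair is acceptable.

Forward: A=3 T=6 G=8 C=8 → Tm = 2·9 + 4·16 = 82°C.
Reverse: A=3 T=1 G=10 C=9 → Tm = 2·4 + 4·19 = 84°C.
|ΔTm| = |82 − 84| = 2°C, ≤ 5°C.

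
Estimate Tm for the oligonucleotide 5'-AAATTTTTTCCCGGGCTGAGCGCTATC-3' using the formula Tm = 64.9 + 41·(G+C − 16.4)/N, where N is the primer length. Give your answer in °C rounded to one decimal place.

59.7°C

Base counts: A=5, T=9, G=6, C=7; G+C = 13, N = 27.
Tm = 64.9 + 41·(13 − 16.4)/27 = 64.9 + -139.40/27 = 59.7°C.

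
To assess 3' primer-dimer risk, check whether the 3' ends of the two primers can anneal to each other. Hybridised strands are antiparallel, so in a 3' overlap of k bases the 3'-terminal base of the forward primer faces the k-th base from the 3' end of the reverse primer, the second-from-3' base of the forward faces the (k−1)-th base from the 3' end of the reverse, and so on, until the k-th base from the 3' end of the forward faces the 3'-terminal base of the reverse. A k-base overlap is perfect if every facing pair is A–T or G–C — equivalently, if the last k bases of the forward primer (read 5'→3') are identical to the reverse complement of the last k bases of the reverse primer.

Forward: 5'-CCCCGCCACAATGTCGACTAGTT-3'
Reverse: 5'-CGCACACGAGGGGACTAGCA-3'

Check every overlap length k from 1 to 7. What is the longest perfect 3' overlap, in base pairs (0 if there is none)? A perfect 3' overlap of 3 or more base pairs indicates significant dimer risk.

Longest perfect overlap: 1 complementary base pair; below the dimer-risk threshold (threshold 3).

Last 7 bases (5'→3') — forward …ACTAGTT, reverse …ACTAGCA.
Reverse complement of the reverse primer's last 7 bases: TGCTAGT; its first k bases are the reverse complement of the reverse primer's last k bases, so a perfect k-base overlap needs the forward primer's last k bases to equal them.
Comparing (forward last k vs required): k=1: T vs T ✓; k=2: TT vs TG ✗; k=3: GTT vs TGC ✗; k=4: AGTT vs TGCT ✗; k=5: TAGTT vs TGCTA ✗; k=6: CTAGTT vs TGCTAG ✗; k=7: ACTAGTT vs TGCTAGT ✗.
Only k = 1 is perfect, so the longest perfect 3' overlap is 1.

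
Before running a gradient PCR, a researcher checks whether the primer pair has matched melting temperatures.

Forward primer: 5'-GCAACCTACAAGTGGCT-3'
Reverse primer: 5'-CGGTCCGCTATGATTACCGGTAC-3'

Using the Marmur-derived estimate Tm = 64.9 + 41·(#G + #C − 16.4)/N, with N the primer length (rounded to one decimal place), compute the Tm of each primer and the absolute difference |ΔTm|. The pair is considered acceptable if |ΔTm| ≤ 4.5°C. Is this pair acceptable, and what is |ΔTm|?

Forward: G+C = 9, N = 17 → Tm = 64.9 + 41·(9 − 16.4)/17 = 47.1°C.
Reverse: G+C = 13, N = 23 → Tm = 64.9 + 41·(13 − 16.4)/23 = 58.8°C.
|ΔTm| = |47.1 − 58.8| = 11.7°C, > 4.5°C.

|ΔTm| = 11.7°C; the pair is not acceptable.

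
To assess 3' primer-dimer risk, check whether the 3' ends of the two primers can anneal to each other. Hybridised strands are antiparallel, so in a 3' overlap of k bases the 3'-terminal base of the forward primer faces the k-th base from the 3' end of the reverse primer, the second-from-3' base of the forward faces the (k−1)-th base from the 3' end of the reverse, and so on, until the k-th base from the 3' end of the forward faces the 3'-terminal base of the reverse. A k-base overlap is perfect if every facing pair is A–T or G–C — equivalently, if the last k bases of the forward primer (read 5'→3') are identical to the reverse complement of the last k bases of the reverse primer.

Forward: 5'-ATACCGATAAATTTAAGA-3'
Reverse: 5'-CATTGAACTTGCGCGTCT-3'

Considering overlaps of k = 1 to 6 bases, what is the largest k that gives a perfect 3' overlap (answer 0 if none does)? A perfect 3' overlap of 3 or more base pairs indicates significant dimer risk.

Longest perfect overlap: 3 complementary base pairs; significant dimer risk (threshold 3).

Last 6 bases (5'→3') — forward …TTAAGA, reverse …GCGTCT.
Reverse complement of the reverse primer's last 6 bases: AGACGC; its first k bases are the reverse complement of the reverse primer's last k bases, so a perfect k-base overlap needs the forward primer's last k bases to equal them.
Comparing (forward last k vs required): k=1: A vs A ✓; k=2: GA vs AG ✗; k=3: AGA vs AGA ✓; k=4: AAGA vs AGAC ✗; k=5: TAAGA vs AGACG ✗; k=6: TTAAGA vs AGACGC ✗.
Perfect overlaps at k = 1, 3; the largest is 3.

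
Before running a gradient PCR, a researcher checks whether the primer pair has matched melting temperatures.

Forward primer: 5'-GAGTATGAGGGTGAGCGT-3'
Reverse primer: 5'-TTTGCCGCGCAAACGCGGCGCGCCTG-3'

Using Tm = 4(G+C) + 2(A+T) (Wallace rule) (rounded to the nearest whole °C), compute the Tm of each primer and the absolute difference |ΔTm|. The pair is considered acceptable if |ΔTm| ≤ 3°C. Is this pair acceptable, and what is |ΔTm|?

Forward: A=4 T=4 G=9 C=1 → Tm = 2·8 + 4·10 = 56°C.
Reverse: A=3 T=4 G=9 C=10 → Tm = 2·7 + 4·19 = 90°C.
|ΔTm| = |56 − 90| = 34°C, > 3°C.

|ΔTm| = 34°C; the pair is not acceptable.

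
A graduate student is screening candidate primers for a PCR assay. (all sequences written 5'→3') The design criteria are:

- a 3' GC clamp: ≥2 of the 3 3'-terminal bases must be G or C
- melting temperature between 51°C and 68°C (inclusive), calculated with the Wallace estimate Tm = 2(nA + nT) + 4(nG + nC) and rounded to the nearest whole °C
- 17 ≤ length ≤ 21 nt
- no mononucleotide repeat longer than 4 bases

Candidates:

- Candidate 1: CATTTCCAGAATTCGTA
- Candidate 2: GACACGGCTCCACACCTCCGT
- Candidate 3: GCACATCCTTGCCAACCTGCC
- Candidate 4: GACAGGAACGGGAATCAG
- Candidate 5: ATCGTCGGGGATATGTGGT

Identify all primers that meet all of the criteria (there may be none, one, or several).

Candidate 1 (17 nt, A=5 T=6 G=2 C=4): 3' end GTA has 1 G/C, need ≥2 ✗; Tm = 2·11 + 4·6 = 46°C, outside 51–68°C ✗; length 17 ✓; longest run = 3 ✓ — fails.
Candidate 2 (21 nt, A=4 T=3 G=4 C=10): 3' end CGT has 2 G/C ✓; Tm = 2·7 + 4·14 = 70°C, outside 51–68°C ✗; length 21 ✓; longest run = 2 ✓ — fails.
Candidate 3 (21 nt, A=4 T=4 G=3 C=10): 3' end GCC has 3 G/C ✓; Tm = 2·8 + 4·13 = 68°C ✓; length 21 ✓; longest run = 2 ✓ — passes.
Candidate 4 (18 nt, A=7 T=1 G=7 C=3): 3' end CAG has 2 G/C ✓; Tm = 2·8 + 4·10 = 56°C ✓; length 18 ✓; longest run = 3 ✓ — passes.
Candidate 5 (19 nt, A=3 T=6 G=8 C=2): 3' end GGT has 2 G/C ✓; Tm = 2·9 + 4·10 = 58°C ✓; length 19 ✓; longest run = 4 ✓ — passes.

Candidate 3, Candidate 4 and Candidate 5.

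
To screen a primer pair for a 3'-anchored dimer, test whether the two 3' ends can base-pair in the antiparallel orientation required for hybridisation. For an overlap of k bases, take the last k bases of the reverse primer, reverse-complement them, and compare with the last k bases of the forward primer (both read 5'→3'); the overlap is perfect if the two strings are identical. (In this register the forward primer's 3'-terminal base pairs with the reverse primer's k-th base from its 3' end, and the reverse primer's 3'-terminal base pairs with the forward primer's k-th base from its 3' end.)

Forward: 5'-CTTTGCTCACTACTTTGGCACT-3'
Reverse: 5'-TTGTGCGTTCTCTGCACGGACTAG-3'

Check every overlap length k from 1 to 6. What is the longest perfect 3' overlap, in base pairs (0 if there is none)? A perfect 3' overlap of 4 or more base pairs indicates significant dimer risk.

Longest perfect overlap: 2 complementary base pairs; below the dimer-risk threshold (threshold 4).

Last 6 bases (5'→3') — forward …GGCACT, reverse …GACTAG.
Reverse complement of the reverse primer's last 6 bases: CTAGTC; its first k bases are the reverse complement of the reverse primer's last k bases, so a perfect k-base overlap needs the forward primer's last k bases to equal them.
Comparing (forward last k vs required): k=1: T vs C ✗; k=2: CT vs CT ✓; k=3: ACT vs CTA ✗; k=4: CACT vs CTAG ✗; k=5: GCACT vs CTAGT ✗; k=6: GGCACT vs CTAGTC ✗.
Only k = 2 is perfect, so the longest perfect 3' overlap is 2.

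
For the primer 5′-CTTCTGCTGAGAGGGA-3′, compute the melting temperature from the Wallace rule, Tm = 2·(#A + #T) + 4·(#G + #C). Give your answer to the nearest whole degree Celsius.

50°C

Base counts: A=3, T=4, G=6, C=3 (length 16).
Tm = 2·(3+4) + 4·(6+3) = 2·7 + 4·9 = 14 + 36 = 50°C.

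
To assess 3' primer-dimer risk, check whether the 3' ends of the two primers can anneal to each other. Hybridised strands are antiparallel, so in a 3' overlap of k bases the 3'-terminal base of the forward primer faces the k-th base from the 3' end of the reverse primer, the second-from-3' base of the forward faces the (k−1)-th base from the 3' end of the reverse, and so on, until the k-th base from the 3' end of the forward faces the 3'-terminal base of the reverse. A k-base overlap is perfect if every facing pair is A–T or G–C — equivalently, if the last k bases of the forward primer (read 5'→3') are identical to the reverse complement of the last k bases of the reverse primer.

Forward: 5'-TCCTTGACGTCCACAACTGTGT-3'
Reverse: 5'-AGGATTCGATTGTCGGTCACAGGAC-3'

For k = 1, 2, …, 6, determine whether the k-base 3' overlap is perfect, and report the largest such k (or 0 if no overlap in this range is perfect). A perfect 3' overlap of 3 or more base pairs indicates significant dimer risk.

Last 6 bases (5'→3') — forward …CTGTGT, reverse …CAGGAC.
Reverse complement of the reverse primer's last 6 bases: GTCCTG; its first k bases are the reverse complement of the reverse primer's last k bases, so a perfect k-base overlap needs the forward primer's last k bases to equal them.
Comparing (forward last k vs required): k=1: T vs G ✗; k=2: GT vs GT ✓; k=3: TGT vs GTC ✗; k=4: GTGT vs GTCC ✗; k=5: TGTGT vs GTCCT ✗; k=6: CTGTGT vs GTCCTG ✗.
Only k = 2 is perfect, so the longest perfect 3' overlap is 2.

Longest perfect overlap: 2 complementary base pairs; below the dimer-risk threshold (threshold 3).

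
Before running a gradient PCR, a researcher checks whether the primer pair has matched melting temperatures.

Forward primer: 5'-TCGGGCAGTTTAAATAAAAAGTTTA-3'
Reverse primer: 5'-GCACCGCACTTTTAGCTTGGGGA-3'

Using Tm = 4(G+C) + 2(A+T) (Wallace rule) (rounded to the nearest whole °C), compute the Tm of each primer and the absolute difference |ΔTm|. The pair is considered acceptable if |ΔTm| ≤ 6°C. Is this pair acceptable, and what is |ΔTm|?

Forward: A=10 T=8 G=5 C=2 → Tm = 2·18 + 4·7 = 64°C.
Reverse: A=4 T=6 G=7 C=6 → Tm = 2·10 + 4·13 = 72°C.
|ΔTm| = |64 − 72| = 8°C, > 6°C.

|ΔTm| = 8°C; the pair is not acceptable.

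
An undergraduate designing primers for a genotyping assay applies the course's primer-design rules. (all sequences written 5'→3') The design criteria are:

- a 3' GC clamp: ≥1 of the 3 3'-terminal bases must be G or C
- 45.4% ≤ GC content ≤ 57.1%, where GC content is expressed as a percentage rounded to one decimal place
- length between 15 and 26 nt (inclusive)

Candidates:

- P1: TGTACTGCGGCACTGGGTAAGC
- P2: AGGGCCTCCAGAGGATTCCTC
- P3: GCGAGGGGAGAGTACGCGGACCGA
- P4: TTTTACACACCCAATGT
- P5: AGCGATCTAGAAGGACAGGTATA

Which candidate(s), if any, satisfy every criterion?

None of the candidates satisfy all criteria.

P1 (22 nt, A=4 T=5 G=8 C=5): 3' end AGC has 2 G/C ✓; GC 13/22 = 59.1%, outside 45.4–57.1% ✗; length 22 ✓ — fails.
P2 (21 nt, A=4 T=4 G=6 C=7): 3' end CTC has 2 G/C ✓; GC 13/21 = 61.9%, outside 45.4–57.1% ✗; length 21 ✓ — fails.
P3 (24 nt, A=6 T=1 G=12 C=5): 3' end CGA has 2 G/C ✓; GC 17/24 = 70.8%, outside 45.4–57.1% ✗; length 24 ✓ — fails.
P4 (17 nt, A=5 T=6 G=1 C=5): 3' end TGT has 1 G/C ✓; GC 6/17 = 35.3%, outside 45.4–57.1% ✗; length 17 ✓ — fails.
P5 (23 nt, A=9 T=4 G=7 C=3): 3' end ATA has 0 G/C, need ≥1 ✗; GC 10/23 = 43.5%, outside 45.4–57.1% ✗; length 23 ✓ — fails.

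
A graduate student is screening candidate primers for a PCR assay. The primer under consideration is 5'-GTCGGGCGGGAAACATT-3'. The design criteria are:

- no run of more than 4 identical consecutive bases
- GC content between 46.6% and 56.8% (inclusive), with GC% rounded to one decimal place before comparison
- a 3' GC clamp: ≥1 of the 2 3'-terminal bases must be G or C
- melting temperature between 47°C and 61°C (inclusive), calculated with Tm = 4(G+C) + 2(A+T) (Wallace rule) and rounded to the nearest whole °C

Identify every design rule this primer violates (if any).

Base counts: A=4, T=3, G=7, C=3 (length 17).
homopolymer run: longest run = 3 ✓
GC content: GC 10/17 = 58.8%, outside 46.6–56.8% ✗
GC clamp: 3' end TT has 0 G/C, need ≥1 ✗
Tm: Tm = 2·7 + 4·10 = 54°C ✓

Fails: GC content, GC clamp.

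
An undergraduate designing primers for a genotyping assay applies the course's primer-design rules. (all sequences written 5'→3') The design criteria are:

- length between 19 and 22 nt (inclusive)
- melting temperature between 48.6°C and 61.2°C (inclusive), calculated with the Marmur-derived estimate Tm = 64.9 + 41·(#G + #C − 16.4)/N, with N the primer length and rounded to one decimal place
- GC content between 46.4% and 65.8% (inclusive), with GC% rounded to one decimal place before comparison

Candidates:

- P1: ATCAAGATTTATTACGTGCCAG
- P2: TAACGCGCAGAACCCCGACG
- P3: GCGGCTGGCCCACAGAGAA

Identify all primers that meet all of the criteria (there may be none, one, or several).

P1 (22 nt, A=7 T=7 G=4 C=4): length 22 ✓; Tm = 64.9 + 41·(8 − 16.4)/22 = 49.2°C ✓; GC 8/22 = 36.4%, outside 46.4–65.8% ✗ — fails.
P2 (20 nt, A=6 T=1 G=5 C=8): length 20 ✓; Tm = 64.9 + 41·(13 − 16.4)/20 = 57.9°C ✓; GC 13/20 = 65.0% ✓ — passes.
P3 (19 nt, A=5 T=1 G=7 C=6): length 19 ✓; Tm = 64.9 + 41·(13 − 16.4)/19 = 57.6°C ✓; GC 13/19 = 68.4%, outside 46.4–65.8% ✗ — fails.

P2 only.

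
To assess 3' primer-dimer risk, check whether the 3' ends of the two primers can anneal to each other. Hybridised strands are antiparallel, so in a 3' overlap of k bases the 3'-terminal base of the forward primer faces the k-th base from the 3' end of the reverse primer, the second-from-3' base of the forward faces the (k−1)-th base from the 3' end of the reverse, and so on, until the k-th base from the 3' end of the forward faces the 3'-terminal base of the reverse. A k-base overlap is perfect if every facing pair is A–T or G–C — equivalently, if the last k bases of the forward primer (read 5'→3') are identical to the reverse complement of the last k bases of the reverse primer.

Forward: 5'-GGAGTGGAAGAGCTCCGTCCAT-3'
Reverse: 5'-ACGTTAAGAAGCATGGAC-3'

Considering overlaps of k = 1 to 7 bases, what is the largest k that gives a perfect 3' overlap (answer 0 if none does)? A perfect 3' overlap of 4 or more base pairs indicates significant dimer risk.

Last 7 bases (5'→3') — forward …CGTCCAT, reverse …CATGGAC.
Reverse complement of the reverse primer's last 7 bases: GTCCATG; its first k bases are the reverse complement of the reverse primer's last k bases, so a perfect k-base overlap needs the forward primer's last k bases to equal them.
Comparing (forward last k vs required): k=1: T vs G ✗; k=2: AT vs GT ✗; k=3: CAT vs GTC ✗; k=4: CCAT vs GTCC ✗; k=5: TCCAT vs GTCCA ✗; k=6: GTCCAT vs GTCCAT ✓; k=7: CGTCCAT vs GTCCATG ✗.
Only k = 6 is perfect, so the longest perfect 3' overlap is 6.

Longest perfect overlap: 6 complementary base pairs; significant dimer risk (threshold 4).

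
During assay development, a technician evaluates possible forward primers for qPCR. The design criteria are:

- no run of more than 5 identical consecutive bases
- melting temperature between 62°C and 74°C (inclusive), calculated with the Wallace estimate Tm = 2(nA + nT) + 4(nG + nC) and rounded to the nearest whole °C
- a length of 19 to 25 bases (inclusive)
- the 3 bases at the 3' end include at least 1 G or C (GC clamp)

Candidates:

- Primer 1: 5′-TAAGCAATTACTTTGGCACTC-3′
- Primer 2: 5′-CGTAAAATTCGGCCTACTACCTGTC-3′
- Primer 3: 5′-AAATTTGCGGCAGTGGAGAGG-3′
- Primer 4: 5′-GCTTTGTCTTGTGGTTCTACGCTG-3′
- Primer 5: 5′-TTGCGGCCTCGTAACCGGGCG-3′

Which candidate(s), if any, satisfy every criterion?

Primer 1 (21 nt, A=6 T=7 G=3 C=5): longest run = 3 ✓; Tm = 2·13 + 4·8 = 58°C, outside 62–74°C ✗; length 21 ✓; 3' end CTC has 2 G/C ✓ — fails.
Primer 2 (25 nt, A=6 T=7 G=4 C=8): longest run = 4 ✓; Tm = 2·13 + 4·12 = 74°C ✓; length 25 ✓; 3' end GTC has 2 G/C ✓ — passes.
Primer 3 (21 nt, A=6 T=4 G=9 C=2): longest run = 3 ✓; Tm = 2·10 + 4·11 = 64°C ✓; length 21 ✓; 3' end AGG has 2 G/C ✓ — passes.
Primer 4 (24 nt, A=1 T=11 G=7 C=5): longest run = 3 ✓; Tm = 2·12 + 4·12 = 72°C ✓; length 24 ✓; 3' end CTG has 2 G/C ✓ — passes.
Primer 5 (21 nt, A=2 T=4 G=8 C=7): longest run = 3 ✓; Tm = 2·6 + 4·15 = 72°C ✓; length 21 ✓; 3' end GCG has 3 G/C ✓ — passes.

Primer 2, Primer 3, Primer 4 and Primer 5.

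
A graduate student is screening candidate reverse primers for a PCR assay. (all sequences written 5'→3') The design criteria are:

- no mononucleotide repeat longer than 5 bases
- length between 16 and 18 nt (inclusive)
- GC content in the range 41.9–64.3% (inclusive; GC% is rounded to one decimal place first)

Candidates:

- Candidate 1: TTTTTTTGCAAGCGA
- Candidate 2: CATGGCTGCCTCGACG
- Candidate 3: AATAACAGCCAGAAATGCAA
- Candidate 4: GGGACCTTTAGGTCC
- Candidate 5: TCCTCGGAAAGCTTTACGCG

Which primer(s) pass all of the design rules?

Candidate 1 (15 nt, A=3 T=7 G=3 C=2): longest run = 7, exceeds 5 ✗; length 15, outside 16–18 ✗; GC 5/15 = 33.3%, outside 41.9–64.3% ✗ — fails.
Candidate 2 (16 nt, A=2 T=3 G=5 C=6): longest run = 2 ✓; length 16 ✓; GC 11/16 = 68.8%, outside 41.9–64.3% ✗ — fails.
Candidate 3 (20 nt, A=11 T=2 G=3 C=4): longest run = 3 ✓; length 20, outside 16–18 ✗; GC 7/20 = 35.0%, outside 41.9–64.3% ✗ — fails.
Candidate 4 (15 nt, A=2 T=4 G=5 C=4): longest run = 3 ✓; length 15, outside 16–18 ✗; GC 9/15 = 60.0% ✓ — fails.
Candidate 5 (20 nt, A=4 T=5 G=5 C=6): longest run = 3 ✓; length 20, outside 16–18 ✗; GC 11/20 = 55.0% ✓ — fails.

None of the candidates satisfy all criteria.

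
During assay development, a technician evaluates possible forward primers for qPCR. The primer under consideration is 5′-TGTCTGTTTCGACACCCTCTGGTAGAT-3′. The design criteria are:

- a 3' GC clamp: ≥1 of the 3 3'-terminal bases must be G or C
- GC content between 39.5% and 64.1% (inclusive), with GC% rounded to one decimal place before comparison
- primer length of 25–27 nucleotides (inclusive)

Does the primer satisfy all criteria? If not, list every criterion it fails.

Meets all criteria.

Base counts: A=4, T=10, G=6, C=7 (length 27).
GC clamp: 3' end GAT has 1 G/C ✓
GC content: GC 13/27 = 48.1% ✓
length: length 27 ✓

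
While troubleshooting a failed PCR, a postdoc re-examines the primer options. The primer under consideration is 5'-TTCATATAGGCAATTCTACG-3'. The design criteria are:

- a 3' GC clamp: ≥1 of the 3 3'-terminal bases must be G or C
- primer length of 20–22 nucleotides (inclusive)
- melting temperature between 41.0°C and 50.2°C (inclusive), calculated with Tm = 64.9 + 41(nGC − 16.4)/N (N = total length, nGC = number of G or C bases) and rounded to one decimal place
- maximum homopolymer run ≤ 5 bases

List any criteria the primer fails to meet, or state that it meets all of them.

Base counts: A=6, T=7, G=3, C=4 (length 20).
GC clamp: 3' end ACG has 2 G/C ✓
length: length 20 ✓
Tm: Tm = 64.9 + 41·(7 − 16.4)/20 = 45.6°C ✓
homopolymer run: longest run = 2 ✓

Meets all criteria.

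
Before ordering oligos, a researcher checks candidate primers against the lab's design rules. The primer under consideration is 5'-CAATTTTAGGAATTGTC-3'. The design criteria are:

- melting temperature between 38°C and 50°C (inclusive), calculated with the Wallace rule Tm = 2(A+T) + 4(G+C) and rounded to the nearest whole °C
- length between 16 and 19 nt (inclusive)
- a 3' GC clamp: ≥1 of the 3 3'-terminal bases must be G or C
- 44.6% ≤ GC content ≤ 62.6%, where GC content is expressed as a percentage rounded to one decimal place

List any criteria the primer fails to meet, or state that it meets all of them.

Fails: GC content.

Base counts: A=5, T=7, G=3, C=2 (length 17).
Tm: Tm = 2·12 + 4·5 = 44°C ✓
length: length 17 ✓
GC clamp: 3' end GTC has 2 G/C ✓
GC content: GC 5/17 = 29.4%, outside 44.6–62.6% ✗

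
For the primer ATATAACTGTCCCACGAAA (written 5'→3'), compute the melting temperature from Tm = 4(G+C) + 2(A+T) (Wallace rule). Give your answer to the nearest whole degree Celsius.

Base counts: A=8, T=4, G=2, C=5 (length 19).
Tm = 2·(8+4) + 4·(2+5) = 2·12 + 4·7 = 24 + 28 = 52°C.

52°C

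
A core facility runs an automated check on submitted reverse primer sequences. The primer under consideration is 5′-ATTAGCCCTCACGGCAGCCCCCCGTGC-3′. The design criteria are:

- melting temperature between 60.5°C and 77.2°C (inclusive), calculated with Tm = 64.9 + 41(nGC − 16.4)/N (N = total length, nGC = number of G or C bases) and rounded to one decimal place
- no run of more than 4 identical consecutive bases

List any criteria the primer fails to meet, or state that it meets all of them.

Base counts: A=4, T=4, G=6, C=13 (length 27).
Tm: Tm = 64.9 + 41·(19 − 16.4)/27 = 68.8°C ✓
homopolymer run: longest run = 6, exceeds 4 ✗

Fails: homopolymer run.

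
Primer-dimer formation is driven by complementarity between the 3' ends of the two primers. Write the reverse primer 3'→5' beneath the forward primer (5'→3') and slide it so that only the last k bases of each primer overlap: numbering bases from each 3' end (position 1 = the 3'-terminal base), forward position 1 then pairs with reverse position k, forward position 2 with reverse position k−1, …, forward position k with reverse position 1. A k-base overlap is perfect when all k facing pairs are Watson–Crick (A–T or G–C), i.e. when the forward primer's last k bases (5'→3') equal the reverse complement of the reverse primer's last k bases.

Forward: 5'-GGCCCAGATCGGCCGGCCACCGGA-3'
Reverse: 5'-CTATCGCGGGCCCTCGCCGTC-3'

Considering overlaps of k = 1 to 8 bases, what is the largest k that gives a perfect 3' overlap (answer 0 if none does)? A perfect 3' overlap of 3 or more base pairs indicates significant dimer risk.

Last 8 bases (5'→3') — forward …CCACCGGA, reverse …TCGCCGTC.
Reverse complement of the reverse primer's last 8 bases: GACGGCGA; its first k bases are the reverse complement of the reverse primer's last k bases, so a perfect k-base overlap needs the forward primer's last k bases to equal them.
Comparing (forward last k vs required): k=1: A vs G ✗; k=2: GA vs GA ✓; k=3: GGA vs GAC ✗; k=4: CGGA vs GACG ✗; k=5: CCGGA vs GACGG ✗; k=6: ACCGGA vs GACGGC ✗; k=7: CACCGGA vs GACGGCG ✗; k=8: CCACCGGA vs GACGGCGA ✗.
Only k = 2 is perfect, so the longest perfect 3' overlap is 2.

Longest perfect overlap: 2 complementary base pairs; below the dimer-risk threshold (threshold 3).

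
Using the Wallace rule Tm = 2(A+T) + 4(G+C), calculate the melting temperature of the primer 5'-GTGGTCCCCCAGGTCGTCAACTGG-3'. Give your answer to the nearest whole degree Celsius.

80°C

Base counts: A=3, T=5, G=8, C=8 (length 24).
Tm = 2·(3+5) + 4·(8+8) = 2·8 + 4·16 = 16 + 64 = 80°C.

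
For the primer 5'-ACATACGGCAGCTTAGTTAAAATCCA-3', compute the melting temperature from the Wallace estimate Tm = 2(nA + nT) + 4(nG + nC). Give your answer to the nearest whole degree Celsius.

72°C

Base counts: A=10, T=6, G=4, C=6 (length 26).
Tm = 2·(10+6) + 4·(4+6) = 2·16 + 4·10 = 32 + 40 = 72°C.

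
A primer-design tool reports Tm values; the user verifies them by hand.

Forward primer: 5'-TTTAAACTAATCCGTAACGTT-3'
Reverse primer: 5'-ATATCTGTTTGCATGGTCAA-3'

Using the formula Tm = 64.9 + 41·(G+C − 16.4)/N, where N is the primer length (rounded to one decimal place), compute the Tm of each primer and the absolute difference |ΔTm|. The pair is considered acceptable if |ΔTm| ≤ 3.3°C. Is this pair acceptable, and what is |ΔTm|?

|ΔTm| = 1.0°C; the pair is acceptable.

Forward: G+C = 6, N = 21 → Tm = 64.9 + 41·(6 − 16.4)/21 = 44.6°C.
Reverse: G+C = 7, N = 20 → Tm = 64.9 + 41·(7 − 16.4)/20 = 45.6°C.
|ΔTm| = |44.6 − 45.6| = 1.0°C, ≤ 3.3°C.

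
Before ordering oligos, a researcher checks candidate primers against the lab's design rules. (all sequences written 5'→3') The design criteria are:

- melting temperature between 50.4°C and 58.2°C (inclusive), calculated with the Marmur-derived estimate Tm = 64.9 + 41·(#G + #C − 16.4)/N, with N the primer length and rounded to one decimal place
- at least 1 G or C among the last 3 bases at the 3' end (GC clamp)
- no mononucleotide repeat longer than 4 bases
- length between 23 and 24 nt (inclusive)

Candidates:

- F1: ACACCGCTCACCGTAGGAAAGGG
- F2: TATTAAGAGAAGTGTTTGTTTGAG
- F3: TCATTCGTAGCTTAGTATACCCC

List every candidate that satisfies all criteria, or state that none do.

F3 only.

F1 (23 nt, A=7 T=2 G=7 C=7): Tm = 64.9 + 41·(14 − 16.4)/23 = 60.6°C, outside 50.4–58.2°C ✗; 3' end GGG has 3 G/C ✓; longest run = 3 ✓; length 23 ✓ — fails.
F2 (24 nt, A=7 T=10 G=7 C=0): Tm = 64.9 + 41·(7 − 16.4)/24 = 48.8°C, outside 50.4–58.2°C ✗; 3' end GAG has 2 G/C ✓; longest run = 3 ✓; length 24 ✓ — fails.
F3 (23 nt, A=5 T=8 G=3 C=7): Tm = 64.9 + 41·(10 − 16.4)/23 = 53.5°C ✓; 3' end CCC has 3 G/C ✓; longest run = 4 ✓; length 23 ✓ — passes.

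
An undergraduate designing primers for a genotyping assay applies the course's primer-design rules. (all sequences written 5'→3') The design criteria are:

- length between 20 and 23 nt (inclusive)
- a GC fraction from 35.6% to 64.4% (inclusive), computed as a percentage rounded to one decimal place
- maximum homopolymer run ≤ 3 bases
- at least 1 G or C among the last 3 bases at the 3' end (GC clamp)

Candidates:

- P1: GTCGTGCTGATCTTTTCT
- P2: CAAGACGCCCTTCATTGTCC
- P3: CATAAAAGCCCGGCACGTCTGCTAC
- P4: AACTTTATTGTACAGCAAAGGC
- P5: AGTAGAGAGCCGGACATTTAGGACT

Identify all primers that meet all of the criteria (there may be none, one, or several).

P2 and P4.

P1 (18 nt, A=1 T=9 G=4 C=4): length 18, outside 20–23 ✗; GC 8/18 = 44.4% ✓; longest run = 4, exceeds 3 ✗; 3' end TCT has 1 G/C ✓ — fails.
P2 (20 nt, A=4 T=5 G=3 C=8): length 20 ✓; GC 11/20 = 55.0% ✓; longest run = 3 ✓; 3' end TCC has 2 G/C ✓ — passes.
P3 (25 nt, A=7 T=4 G=5 C=9): length 25, outside 20–23 ✗; GC 14/25 = 56.0% ✓; longest run = 4, exceeds 3 ✗; 3' end TAC has 1 G/C ✓ — fails.
P4 (22 nt, A=8 T=6 G=4 C=4): length 22 ✓; GC 8/22 = 36.4% ✓; longest run = 3 ✓; 3' end GGC has 3 G/C ✓ — passes.
P5 (25 nt, A=8 T=5 G=8 C=4): length 25, outside 20–23 ✗; GC 12/25 = 48.0% ✓; longest run = 3 ✓; 3' end ACT has 1 G/C ✓ — fails.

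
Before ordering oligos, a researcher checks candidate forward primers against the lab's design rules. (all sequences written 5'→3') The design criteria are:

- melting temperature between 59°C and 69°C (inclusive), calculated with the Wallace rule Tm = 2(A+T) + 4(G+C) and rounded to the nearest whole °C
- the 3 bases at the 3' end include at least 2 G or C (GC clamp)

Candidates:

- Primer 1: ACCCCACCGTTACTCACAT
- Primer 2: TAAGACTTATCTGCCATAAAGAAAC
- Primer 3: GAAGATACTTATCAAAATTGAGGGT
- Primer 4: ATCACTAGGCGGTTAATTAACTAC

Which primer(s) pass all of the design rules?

Primer 1 (19 nt, A=5 T=4 G=1 C=9): Tm = 2·9 + 4·10 = 58°C, outside 59–69°C ✗; 3' end CAT has 1 G/C, need ≥2 ✗ — fails.
Primer 2 (25 nt, A=11 T=6 G=3 C=5): Tm = 2·17 + 4·8 = 66°C ✓; 3' end AAC has 1 G/C, need ≥2 ✗ — fails.
Primer 3 (25 nt, A=10 T=7 G=6 C=2): Tm = 2·17 + 4·8 = 66°C ✓; 3' end GGT has 2 G/C ✓ — passes.
Primer 4 (24 nt, A=8 T=7 G=4 C=5): Tm = 2·15 + 4·9 = 66°C ✓; 3' end TAC has 1 G/C, need ≥2 ✗ — fails.

Primer 3 only.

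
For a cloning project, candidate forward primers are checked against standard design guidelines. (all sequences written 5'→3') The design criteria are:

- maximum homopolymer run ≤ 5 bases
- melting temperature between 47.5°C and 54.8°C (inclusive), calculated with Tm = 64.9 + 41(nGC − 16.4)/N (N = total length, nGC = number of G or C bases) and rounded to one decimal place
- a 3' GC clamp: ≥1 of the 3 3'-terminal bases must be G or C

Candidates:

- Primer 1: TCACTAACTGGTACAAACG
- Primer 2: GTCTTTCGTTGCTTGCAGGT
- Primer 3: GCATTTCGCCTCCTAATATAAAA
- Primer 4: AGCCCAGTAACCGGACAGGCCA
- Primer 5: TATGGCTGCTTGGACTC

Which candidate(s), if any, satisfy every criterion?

Primer 2 only.

Primer 1 (19 nt, A=7 T=4 G=3 C=5): longest run = 3 ✓; Tm = 64.9 + 41·(8 − 16.4)/19 = 46.8°C, outside 47.5–54.8°C ✗; 3' end ACG has 2 G/C ✓ — fails.
Primer 2 (20 nt, A=1 T=9 G=6 C=4): longest run = 3 ✓; Tm = 64.9 + 41·(10 − 16.4)/20 = 51.8°C ✓; 3' end GGT has 2 G/C ✓ — passes.
Primer 3 (23 nt, A=8 T=7 G=2 C=6): longest run = 4 ✓; Tm = 64.9 + 41·(8 − 16.4)/23 = 49.9°C ✓; 3' end AAA has 0 G/C, need ≥1 ✗ — fails.
Primer 4 (22 nt, A=7 T=1 G=6 C=8): longest run = 3 ✓; Tm = 64.9 + 41·(14 − 16.4)/22 = 60.4°C, outside 47.5–54.8°C ✗; 3' end CCA has 2 G/C ✓ — fails.
Primer 5 (17 nt, A=2 T=6 G=5 C=4): longest run = 2 ✓; Tm = 64.9 + 41·(9 − 16.4)/17 = 47.1°C, outside 47.5–54.8°C ✗; 3' end CTC has 2 G/C ✓ — fails.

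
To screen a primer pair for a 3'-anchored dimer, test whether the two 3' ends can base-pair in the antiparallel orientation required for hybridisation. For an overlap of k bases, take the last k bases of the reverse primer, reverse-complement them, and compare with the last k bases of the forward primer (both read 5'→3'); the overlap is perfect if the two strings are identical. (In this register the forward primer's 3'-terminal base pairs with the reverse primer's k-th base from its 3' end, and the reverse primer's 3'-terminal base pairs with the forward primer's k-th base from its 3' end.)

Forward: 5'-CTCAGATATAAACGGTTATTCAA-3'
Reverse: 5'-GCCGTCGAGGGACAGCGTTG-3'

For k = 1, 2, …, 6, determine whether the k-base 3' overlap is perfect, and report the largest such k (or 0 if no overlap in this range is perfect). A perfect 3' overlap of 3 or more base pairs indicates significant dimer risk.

Longest perfect overlap: 3 complementary base pairs; significant dimer risk (threshold 3).

Last 6 bases (5'→3') — forward …ATTCAA, reverse …GCGTTG.
Reverse complement of the reverse primer's last 6 bases: CAACGC; its first k bases are the reverse complement of the reverse primer's last k bases, so a perfect k-base overlap needs the forward primer's last k bases to equal them.
Comparing (forward last k vs required): k=1: A vs C ✗; k=2: AA vs CA ✗; k=3: CAA vs CAA ✓; k=4: TCAA vs CAAC ✗; k=5: TTCAA vs CAACG ✗; k=6: ATTCAA vs CAACGC ✗.
Only k = 3 is perfect, so the longest perfect 3' overlap is 3.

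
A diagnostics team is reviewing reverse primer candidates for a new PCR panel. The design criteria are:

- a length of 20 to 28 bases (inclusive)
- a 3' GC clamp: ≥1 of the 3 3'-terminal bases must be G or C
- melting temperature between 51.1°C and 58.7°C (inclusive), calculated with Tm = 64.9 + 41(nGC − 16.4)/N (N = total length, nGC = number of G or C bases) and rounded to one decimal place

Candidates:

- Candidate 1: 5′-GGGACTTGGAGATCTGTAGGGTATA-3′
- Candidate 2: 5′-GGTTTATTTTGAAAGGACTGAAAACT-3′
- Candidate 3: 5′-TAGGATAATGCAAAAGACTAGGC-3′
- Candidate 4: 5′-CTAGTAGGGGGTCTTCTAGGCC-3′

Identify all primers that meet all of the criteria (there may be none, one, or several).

Candidate 1 (25 nt, A=6 T=7 G=10 C=2): length 25 ✓; 3' end ATA has 0 G/C, need ≥1 ✗; Tm = 64.9 + 41·(12 − 16.4)/25 = 57.7°C ✓ — fails.
Candidate 2 (26 nt, A=9 T=9 G=6 C=2): length 26 ✓; 3' end ACT has 1 G/C ✓; Tm = 64.9 + 41·(8 − 16.4)/26 = 51.7°C ✓ — passes.
Candidate 3 (23 nt, A=10 T=4 G=6 C=3): length 23 ✓; 3' end GGC has 3 G/C ✓; Tm = 64.9 + 41·(9 − 16.4)/23 = 51.7°C ✓ — passes.
Candidate 4 (22 nt, A=3 T=6 G=8 C=5): length 22 ✓; 3' end GCC has 3 G/C ✓; Tm = 64.9 + 41·(13 − 16.4)/22 = 58.6°C ✓ — passes.

Candidate 2, Candidate 3 and Candidate 4.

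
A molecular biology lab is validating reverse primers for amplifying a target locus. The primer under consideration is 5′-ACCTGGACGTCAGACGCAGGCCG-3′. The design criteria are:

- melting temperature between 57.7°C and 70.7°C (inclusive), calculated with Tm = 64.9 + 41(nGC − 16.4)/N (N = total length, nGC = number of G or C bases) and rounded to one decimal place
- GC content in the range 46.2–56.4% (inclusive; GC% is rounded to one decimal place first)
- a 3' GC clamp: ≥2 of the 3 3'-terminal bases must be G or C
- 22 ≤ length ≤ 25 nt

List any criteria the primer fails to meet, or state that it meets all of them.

Fails: GC content.

Base counts: A=5, T=2, G=8, C=8 (length 23).
Tm: Tm = 64.9 + 41·(16 − 16.4)/23 = 64.2°C ✓
GC content: GC 16/23 = 69.6%, outside 46.2–56.4% ✗
GC clamp: 3' end CCG has 3 G/C ✓
length: length 23 ✓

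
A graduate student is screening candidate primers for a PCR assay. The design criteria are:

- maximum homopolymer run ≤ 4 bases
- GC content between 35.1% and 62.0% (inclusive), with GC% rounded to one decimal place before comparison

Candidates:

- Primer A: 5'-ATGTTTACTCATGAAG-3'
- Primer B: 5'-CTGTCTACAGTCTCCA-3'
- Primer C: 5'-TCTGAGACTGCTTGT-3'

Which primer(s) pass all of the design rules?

Primer A (16 nt, A=5 T=6 G=3 C=2): longest run = 3 ✓; GC 5/16 = 31.3%, outside 35.1–62.0% ✗ — fails.
Primer B (16 nt, A=3 T=5 G=2 C=6): longest run = 2 ✓; GC 8/16 = 50.0% ✓ — passes.
Primer C (15 nt, A=2 T=6 G=4 C=3): longest run = 2 ✓; GC 7/15 = 46.7% ✓ — passes.

Primer B and Primer C.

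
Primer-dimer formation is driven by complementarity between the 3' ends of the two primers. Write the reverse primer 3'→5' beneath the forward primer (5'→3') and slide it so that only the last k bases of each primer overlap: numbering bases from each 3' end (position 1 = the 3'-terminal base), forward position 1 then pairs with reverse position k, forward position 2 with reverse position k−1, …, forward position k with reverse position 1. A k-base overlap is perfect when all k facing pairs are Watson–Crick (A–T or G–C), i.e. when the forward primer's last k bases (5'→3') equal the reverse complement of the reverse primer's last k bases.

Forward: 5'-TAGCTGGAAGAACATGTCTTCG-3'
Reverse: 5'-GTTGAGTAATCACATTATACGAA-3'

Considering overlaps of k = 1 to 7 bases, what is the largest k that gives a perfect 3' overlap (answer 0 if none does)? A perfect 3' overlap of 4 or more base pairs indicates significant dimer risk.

Last 7 bases (5'→3') — forward …GTCTTCG, reverse …ATACGAA.
Reverse complement of the reverse primer's last 7 bases: TTCGTAT; its first k bases are the reverse complement of the reverse primer's last k bases, so a perfect k-base overlap needs the forward primer's last k bases to equal them.
Comparing (forward last k vs required): k=1: G vs T ✗; k=2: CG vs TT ✗; k=3: TCG vs TTC ✗; k=4: TTCG vs TTCG ✓; k=5: CTTCG vs TTCGT ✗; k=6: TCTTCG vs TTCGTA ✗; k=7: GTCTTCG vs TTCGTAT ✗.
Only k = 4 is perfect, so the longest perfect 3' overlap is 4.

Longest perfect overlap: 4 complementary base pairs; significant dimer risk (threshold 4).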